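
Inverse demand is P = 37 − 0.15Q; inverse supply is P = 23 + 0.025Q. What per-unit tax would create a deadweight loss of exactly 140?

7

Competitive equilibrium: 37 − 0.15Q = 23 + 0.025Q → Q* = 80, P* = 25.
A tax t gives ΔQ = t/0.175 and wedge t, so DWL = t²/0.35.
t²/0.35 = 140 → t² = 49 → t = 7.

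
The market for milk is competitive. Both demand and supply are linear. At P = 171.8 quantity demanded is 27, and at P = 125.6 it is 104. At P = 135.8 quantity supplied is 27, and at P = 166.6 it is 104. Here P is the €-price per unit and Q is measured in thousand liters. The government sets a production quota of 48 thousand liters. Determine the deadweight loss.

Demand slope = (125.6 − 171.8)/(104 − 27) = −0.6, so P = 188 − 0.6Q.
Supply slope = (166.6 − 135.8)/(104 − 27) = 0.4, so P = 125 + 0.4Q.
Competitive equilibrium: 188 − 0.6Q = 125 + 0.4Q → Q* = 63, P* = 150.2.
At Q = 48: demand price = 188 − 0.6·48 = 159.2; supply price = 125 + 0.4·48 = 144.2.
ΔQ = 63 − 48 = 15; wedge = 159.2 − 144.2 = 15.
DWL = ½ × 15 × 15 = €112.50 thousand.

€112.50 thousand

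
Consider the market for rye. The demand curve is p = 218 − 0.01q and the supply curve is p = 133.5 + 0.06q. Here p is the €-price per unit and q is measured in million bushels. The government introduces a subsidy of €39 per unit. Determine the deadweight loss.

€10864.29 million

Competitive equilibrium: 218 − 0.01q = 133.5 + 0.06q → q* = 1207.14286, p* = 205.92857.
The subsidy lowers effective supply by 39: p = 94.5 + 0.06q.
New quantity: 218 − 0.01q = 94.5 + 0.06q → q' = 1764.28571.
Overproduction Δq = 1764.28571 − 1207.14286 = 557.14285; wedge = subsidy = 39.
DWL = ½ × 557.14285 × 39 = €10864.29 million.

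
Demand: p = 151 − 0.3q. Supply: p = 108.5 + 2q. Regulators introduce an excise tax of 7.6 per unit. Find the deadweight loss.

Competitive equilibrium: 151 − 0.3q = 108.5 + 2q → q* = 18.4783, p* = 145.4565.
With the tax, the buyer price exceeds the seller price by 7.6: (151 − 0.3q) − (108.5 + 2q) = 7.6 → q' = 15.1739.
Δq = 18.4783 − 15.1739 = 3.3044; the wedge equals the tax, 7.6.
Welfare loss = ½ × 3.3044 × 7.6 = 12.56.

12.56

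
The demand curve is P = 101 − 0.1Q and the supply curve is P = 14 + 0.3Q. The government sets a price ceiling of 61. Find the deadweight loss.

740.14

Competitive equilibrium: 101 − 0.1Q = 14 + 0.3Q → Q* = 217.5, P* = 79.25.
At the ceiling P = 61, quantity supplied = (61 − 14)/0.3 = 156.6667.
Willingness to pay at Q' = 156.6667: 101 − 0.1·156.6667 = 85.3333.
ΔQ = 217.5 − 156.6667 = 60.8333; wedge = 85.3333 − 61 = 24.3333.
The triangle = ½ × 60.8333 × 24.3333 = 740.14.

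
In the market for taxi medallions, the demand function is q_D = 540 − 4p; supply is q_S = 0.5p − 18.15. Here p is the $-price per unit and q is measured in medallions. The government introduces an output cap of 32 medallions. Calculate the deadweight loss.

In inverse form: demand p = 135 − 0.25q, supply p = 36.3 + 2q.
Competitive equilibrium: 135 − 0.25q = 36.3 + 2q → q* = 43.8667, p* = 124.0333.
At q = 32: demand price = 135 − 0.25·32 = 127; supply price = 36.3 + 2·32 = 100.3.
Δq = 43.8667 − 32 = 11.8667; wedge = 127 − 100.3 = 26.7.
Deadweight loss = ½ × 11.8667 × 26.7 = $158.42.

$158.42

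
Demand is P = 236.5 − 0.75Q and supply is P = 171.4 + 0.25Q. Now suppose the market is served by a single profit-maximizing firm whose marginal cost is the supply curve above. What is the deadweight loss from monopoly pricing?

Competitive equilibrium: 236.5 − 0.75Q = 171.4 + 0.25Q → Q* = 65.1, P* = 187.675.
Marginal revenue: MR = 236.5 − 1.5Q. Set MR = MC: 236.5 − 1.5Q = 171.4 + 0.25Q → Q_m = 37.2.
Price P_m = 236.5 − 0.75·37.2 = 208.6; MC(Q_m) = 171.4 + 0.25·37.2 = 180.7.
Competitive Q* = 65.1, so ΔQ = 27.9; wedge = 208.6 − 180.7 = 27.9.
The triangle = ½ × 27.9 × 27.9 = 389.205.

389.205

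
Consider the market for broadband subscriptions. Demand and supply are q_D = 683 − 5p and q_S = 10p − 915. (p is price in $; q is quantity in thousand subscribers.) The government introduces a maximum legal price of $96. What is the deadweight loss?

$1664.27 thousand

In inverse form: demand p = 136.6 − 0.2q, supply p = 91.5 + 0.1q.
Competitive equilibrium: 136.6 − 0.2q = 91.5 + 0.1q → q* = 150.3333, p* = 106.5333.
At the ceiling p = 96, quantity supplied = (96 − 91.5)/0.1 = 45.
Willingness to pay at q' = 45: 136.6 − 0.2·45 = 127.6.
Δq = 150.3333 − 45 = 105.3333; wedge = 127.6 − 96 = 31.6.
Welfare loss = ½ × 105.3333 × 31.6 = $1664.27 thousand.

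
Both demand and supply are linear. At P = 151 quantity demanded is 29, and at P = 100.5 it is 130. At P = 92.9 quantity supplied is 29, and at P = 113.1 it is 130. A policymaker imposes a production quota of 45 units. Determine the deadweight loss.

Demand slope = (100.5 − 151)/(130 − 29) = −0.5, so P = 165.5 − 0.5Q.
Supply slope = (113.1 − 92.9)/(130 − 29) = 0.2, so P = 87.1 + 0.2Q.
Competitive equilibrium: 165.5 − 0.5Q = 87.1 + 0.2Q → Q* = 112, P* = 109.5.
At Q = 45: demand price = 165.5 − 0.5·45 = 143; supply price = 87.1 + 0.2·45 = 96.1.
ΔQ = 112 − 45 = 67; wedge = 143 − 96.1 = 46.9.
DWL = ½ × 67 × 46.9 = 1571.15.

1571.15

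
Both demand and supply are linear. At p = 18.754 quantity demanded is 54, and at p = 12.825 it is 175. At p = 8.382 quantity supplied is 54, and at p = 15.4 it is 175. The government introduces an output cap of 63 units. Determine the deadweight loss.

413.69

Demand slope = (12.825 − 18.754)/(175 − 54) = −0.049, so p = 21.4 − 0.049q.
Supply slope = (15.4 − 8.382)/(175 − 54) = 0.058, so p = 5.25 + 0.058q.
Competitive equilibrium: 21.4 − 0.049q = 5.25 + 0.058q → q* = 150.9346, p* = 14.0042.
At q = 63: demand price = 21.4 − 0.049·63 = 18.313; supply price = 5.25 + 0.058·63 = 8.904.
Δq = 150.9346 − 63 = 87.9346; wedge = 18.313 − 8.904 = 9.409.
Welfare loss = ½ × 87.9346 × 9.409 = 413.69.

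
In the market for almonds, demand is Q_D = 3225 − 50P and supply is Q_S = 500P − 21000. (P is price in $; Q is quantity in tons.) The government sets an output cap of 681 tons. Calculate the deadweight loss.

$1284.55

In inverse form: demand P = 64.5 − 0.02Q, supply P = 42 + 0.002Q.
Competitive equilibrium: 64.5 − 0.02Q = 42 + 0.002Q → Q* = 1022.7273, P* = 44.0455.
At Q = 681: demand price = 64.5 − 0.02·681 = 50.88; supply price = 42 + 0.002·681 = 43.362.
ΔQ = 1022.7273 − 681 = 341.7273; wedge = 50.88 − 43.362 = 7.518.
Deadweight loss = ½ × 341.7273 × 7.518 = $1284.55.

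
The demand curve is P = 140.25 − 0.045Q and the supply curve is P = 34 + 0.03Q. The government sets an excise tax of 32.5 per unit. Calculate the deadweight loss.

Competitive equilibrium: 140.25 − 0.045Q = 34 + 0.03Q → Q* = 1416.6667, P* = 76.5.
With the tax, the buyer price exceeds the seller price by 32.5: (140.25 − 0.045Q) − (34 + 0.03Q) = 32.5 → Q' = 983.3333.
ΔQ = 1416.6667 − 983.3333 = 433.3334; the wedge equals the tax, 32.5.
DWL = ½ × 433.3334 × 32.5 = 7041.67.

7041.67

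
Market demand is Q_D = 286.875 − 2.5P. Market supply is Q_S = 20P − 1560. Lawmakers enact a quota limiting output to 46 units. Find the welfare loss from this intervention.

286.225

In inverse form: demand P = 114.75 − 0.4Q, supply P = 78 + 0.05Q.
Competitive equilibrium: 114.75 − 0.4Q = 78 + 0.05Q → Q* = 81.6667, P* = 82.0833.
At Q = 46: demand price = 114.75 − 0.4·46 = 96.35; supply price = 78 + 0.05·46 = 80.3.
ΔQ = 81.6667 − 46 = 35.6667; wedge = 96.35 − 80.3 = 16.05.
Deadweight loss = ½ × 35.6667 × 16.05 = 286.225.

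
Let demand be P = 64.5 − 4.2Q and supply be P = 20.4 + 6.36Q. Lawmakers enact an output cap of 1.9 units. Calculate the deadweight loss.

Competitive equilibrium: 64.5 − 4.2Q = 20.4 + 6.36Q → Q* = 4.1761, P* = 46.9602.
At Q = 1.9: demand price = 64.5 − 4.2·1.9 = 56.52; supply price = 20.4 + 6.36·1.9 = 32.484.
ΔQ = 4.1761 − 1.9 = 2.2761; wedge = 56.52 − 32.484 = 24.036.
The triangle = ½ × 2.2761 × 24.036 = 27.35.

27.35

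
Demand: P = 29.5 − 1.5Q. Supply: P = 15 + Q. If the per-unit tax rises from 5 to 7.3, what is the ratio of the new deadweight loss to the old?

Competitive equilibrium: 29.5 − 1.5Q = 15 + Q → Q* = 5.8, P* = 20.8.
For a per-unit tax t: ΔQ = t/2.5, so DWL = ½·t·(t/2.5) = t²/5.
At t = 5: DWL = 5. At t = 7.3: DWL = 10.658.
Ratio = (7.3/5)² = 2.1316.

2.1316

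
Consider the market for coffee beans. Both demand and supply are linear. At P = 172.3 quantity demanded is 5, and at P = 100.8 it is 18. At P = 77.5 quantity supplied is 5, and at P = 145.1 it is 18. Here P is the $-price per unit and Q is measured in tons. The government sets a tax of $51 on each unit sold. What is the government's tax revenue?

Demand slope = (100.8 − 172.3)/(18 − 5) = −5.5, so P = 199.8 − 5.5Q.
Supply slope = (145.1 − 77.5)/(18 − 5) = 5.2, so P = 51.5 + 5.2Q.
Competitive equilibrium: 199.8 − 5.5Q = 51.5 + 5.2Q → Q* = 13.8598, P* = 123.571.
With the tax, the buyer price exceeds the seller price by 51: (199.8 − 5.5Q) − (51.5 + 5.2Q) = 51 → Q' = 9.0935.
Tax revenue = 51 × 9.0935 = $463.77.

$463.77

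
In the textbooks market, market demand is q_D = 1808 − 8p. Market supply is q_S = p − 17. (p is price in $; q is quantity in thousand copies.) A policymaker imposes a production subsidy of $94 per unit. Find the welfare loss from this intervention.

In inverse form: demand p = 226 − 0.125q, supply p = 17 + q.
Competitive equilibrium: 226 − 0.125q = 17 + q → q* = 185.7778, p* = 202.7778.
The subsidy lowers effective supply by 94: p = q − 77.
New quantity: 226 − 0.125q = q − 77 → q' = 269.3333.
Overproduction Δq = 269.3333 − 185.7778 = 83.5555; wedge = subsidy = 94.
The triangle = ½ × 83.5555 × 94 = $3927.11 thousand.

$3927.11 thousand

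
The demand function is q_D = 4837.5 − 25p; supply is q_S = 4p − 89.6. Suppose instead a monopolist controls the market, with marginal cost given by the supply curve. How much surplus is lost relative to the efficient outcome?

741.59

In inverse form: demand p = 193.5 − 0.04q, supply p = 22.4 + 0.25q.
Competitive equilibrium: 193.5 − 0.04q = 22.4 + 0.25q → q* = 590, p* = 169.9.
Marginal revenue: MR = 193.5 − 0.08q. Set MR = MC: 193.5 − 0.08q = 22.4 + 0.25q → q_m = 518.4848.
Price p_m = 193.5 − 0.04·518.4848 = 172.7606; MC(q_m) = 22.4 + 0.25·518.4848 = 152.0212.
Competitive q* = 590, so Δq = 71.5152; wedge = 172.7606 − 152.0212 = 20.7394.
Welfare loss = ½ × 71.5152 × 20.7394 = 741.59.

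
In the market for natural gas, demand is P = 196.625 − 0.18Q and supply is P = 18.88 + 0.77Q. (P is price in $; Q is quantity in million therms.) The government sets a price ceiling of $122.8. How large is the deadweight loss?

Competitive equilibrium: 196.625 − 0.18Q = 18.88 + 0.77Q → Q* = 187.1, P* = 162.947.
At the ceiling P = 122.8, quantity supplied = (122.8 − 18.88)/0.77 = 134.961.
Willingness to pay at Q' = 134.961: 196.625 − 0.18·134.961 = 172.332.
ΔQ = 187.1 − 134.961 = 52.139; wedge = 172.332 − 122.8 = 49.532.
The triangle = ½ × 52.139 × 49.532 = $1291.27 million.

$1291.27 million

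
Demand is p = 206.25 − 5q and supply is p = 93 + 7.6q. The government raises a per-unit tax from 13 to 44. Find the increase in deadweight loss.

Competitive equilibrium: 206.25 − 5q = 93 + 7.6q → q* = 8.9881, p* = 161.3095.
For a per-unit tax t: Δq = t/12.6, so DWL = ½·t·(t/12.6) = t²/25.2.
At t = 13: DWL = 6.706. At t = 44: DWL = 76.825.
Increase = 76.825 − 6.706 = 70.12.

70.12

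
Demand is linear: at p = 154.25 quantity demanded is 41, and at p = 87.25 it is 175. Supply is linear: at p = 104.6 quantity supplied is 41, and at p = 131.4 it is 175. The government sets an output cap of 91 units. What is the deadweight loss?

Demand slope = (87.25 − 154.25)/(175 − 41) = −0.5, so p = 174.75 − 0.5q.
Supply slope = (131.4 − 104.6)/(175 − 41) = 0.2, so p = 96.4 + 0.2q.
Competitive equilibrium: 174.75 − 0.5q = 96.4 + 0.2q → q* = 111.9286, p* = 118.7857.
At q = 91: demand price = 174.75 − 0.5·91 = 129.25; supply price = 96.4 + 0.2·91 = 114.6.
Δq = 111.9286 − 91 = 20.9286; wedge = 129.25 − 114.6 = 14.65.
Welfare loss = ½ × 20.9286 × 14.65 = 153.30.

153.30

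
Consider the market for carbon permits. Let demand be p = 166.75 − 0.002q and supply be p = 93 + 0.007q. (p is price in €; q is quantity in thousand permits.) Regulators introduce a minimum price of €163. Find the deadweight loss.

€179709.20 thousand

Competitive equilibrium: 166.75 − 0.002q = 93 + 0.007q → q* = 8194.4444, p* = 150.3611.
At the floor p = 163, quantity demanded = (166.75 − 163)/0.002 = 1875.
Sellers' marginal cost at q' = 1875: 93 + 0.007·1875 = 106.125.
Δq = 8194.4444 − 1875 = 6319.4444; wedge = 163 − 106.125 = 56.875.
Deadweight loss = ½ × 6319.4444 × 56.875 = €179709.20 thousand.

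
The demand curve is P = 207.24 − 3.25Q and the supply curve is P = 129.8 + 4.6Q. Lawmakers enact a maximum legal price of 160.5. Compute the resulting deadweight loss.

Competitive equilibrium: 207.24 − 3.25Q = 129.8 + 4.6Q → Q* = 9.865, P* = 175.1789.
At the ceiling P = 160.5, quantity supplied = (160.5 − 129.8)/4.6 = 6.6739.
Willingness to pay at Q' = 6.6739: 207.24 − 3.25·6.6739 = 185.5498.
ΔQ = 9.865 − 6.6739 = 3.1911; wedge = 185.5498 − 160.5 = 25.0498.
DWL = ½ × 3.1911 × 25.0498 = 39.97.

39.97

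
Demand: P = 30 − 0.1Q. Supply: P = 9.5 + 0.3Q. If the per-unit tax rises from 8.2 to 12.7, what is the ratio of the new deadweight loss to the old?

2.399

Competitive equilibrium: 30 − 0.1Q = 9.5 + 0.3Q → Q* = 51.25, P* = 24.875.
For a per-unit tax t: ΔQ = t/0.4, so DWL = ½·t·(t/0.4) = t²/0.8.
At t = 8.2: DWL = 84.05. At t = 12.7: DWL = 201.6125.
Ratio = (12.7/8.2)² = 2.399.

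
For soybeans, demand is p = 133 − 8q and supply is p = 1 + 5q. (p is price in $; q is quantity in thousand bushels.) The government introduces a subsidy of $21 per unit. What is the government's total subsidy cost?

Competitive equilibrium: 133 − 8q = 1 + 5q → q* = 10.1538, p* = 51.7692.
The subsidy lowers effective supply by 21: p = 5q − 20.
New quantity: 133 − 8q = 5q − 20 → q' = 11.7692.
Total subsidy cost = 21 × 11.7692 = $247.15 thousand.

$247.15 thousand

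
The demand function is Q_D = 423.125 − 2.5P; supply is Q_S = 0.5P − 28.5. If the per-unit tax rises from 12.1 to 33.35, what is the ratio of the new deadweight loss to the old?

In inverse form: demand P = 169.25 − 0.4Q, supply P = 57 + 2Q.
Competitive equilibrium: 169.25 − 0.4Q = 57 + 2Q → Q* = 46.7708, P* = 150.5417.
For a per-unit tax t: ΔQ = t/2.4, so DWL = ½·t·(t/2.4) = t²/4.8.
At t = 12.1: DWL = 30.502. At t = 33.35: DWL = 231.713.
Ratio = (33.35/12.1)² = 7.597.

7.597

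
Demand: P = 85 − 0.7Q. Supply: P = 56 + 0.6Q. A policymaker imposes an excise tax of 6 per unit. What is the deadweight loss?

Competitive equilibrium: 85 − 0.7Q = 56 + 0.6Q → Q* = 22.3077, P* = 69.3846.
With the tax, the buyer price exceeds the seller price by 6: (85 − 0.7Q) − (56 + 0.6Q) = 6 → Q' = 17.6923.
ΔQ = 22.3077 − 17.6923 = 4.6154; the wedge equals the tax, 6.
Welfare loss = ½ × 4.6154 × 6 = 13.85.

13.85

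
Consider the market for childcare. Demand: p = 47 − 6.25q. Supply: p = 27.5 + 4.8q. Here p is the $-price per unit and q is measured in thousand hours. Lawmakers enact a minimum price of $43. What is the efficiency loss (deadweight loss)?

$6.99 thousand

Competitive equilibrium: 47 − 6.25q = 27.5 + 4.8q → q* = 1.7647, p* = 35.9706.
At the floor p = 43, quantity demanded = (47 − 43)/6.25 = 0.64.
Sellers' marginal cost at q' = 0.64: 27.5 + 4.8·0.64 = 30.572.
Δq = 1.7647 − 0.64 = 1.1247; wedge = 43 − 30.572 = 12.428.
Welfare loss = ½ × 1.1247 × 12.428 = $6.99 thousand.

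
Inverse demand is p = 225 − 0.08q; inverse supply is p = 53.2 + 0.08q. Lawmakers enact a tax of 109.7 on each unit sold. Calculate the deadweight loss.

37606.53

Competitive equilibrium: 225 − 0.08q = 53.2 + 0.08q → q* = 1073.75, p* = 139.1.
With the tax, the buyer price exceeds the seller price by 109.7: (225 − 0.08q) − (53.2 + 0.08q) = 109.7 → q' = 388.125.
Δq = 1073.75 − 388.125 = 685.625; the wedge equals the tax, 109.7.
Welfare loss = ½ × 685.625 × 109.7 = 37606.53.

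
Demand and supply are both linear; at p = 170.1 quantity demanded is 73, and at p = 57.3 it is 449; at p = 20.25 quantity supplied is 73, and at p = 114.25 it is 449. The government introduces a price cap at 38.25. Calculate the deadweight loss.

Demand slope = (57.3 − 170.1)/(449 − 73) = −0.3, so p = 192 − 0.3q.
Supply slope = (114.25 − 20.25)/(449 − 73) = 0.25, so p = 2 + 0.25q.
Competitive equilibrium: 192 − 0.3q = 2 + 0.25q → q* = 345.45455, p* = 88.36364.
At the ceiling p = 38.25, quantity supplied = (38.25 − 2)/0.25 = 145.
Willingness to pay at q' = 145: 192 − 0.3·145 = 148.5.
Δq = 345.45455 − 145 = 200.45455; wedge = 148.5 − 38.25 = 110.25.
Deadweight loss = ½ × 200.45455 × 110.25 = 11050.06.

11050.06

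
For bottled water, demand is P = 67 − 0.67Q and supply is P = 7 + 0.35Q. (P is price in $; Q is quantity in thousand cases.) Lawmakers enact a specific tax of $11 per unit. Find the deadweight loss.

Competitive equilibrium: 67 − 0.67Q = 7 + 0.35Q → Q* = 58.8235, P* = 27.5882.
With the tax, the buyer price exceeds the seller price by 11: (67 − 0.67Q) − (7 + 0.35Q) = 11 → Q' = 48.0392.
ΔQ = 58.8235 − 48.0392 = 10.7843; the wedge equals the tax, 11.
Deadweight loss = ½ × 10.7843 × 11 = $59.31 thousand.

$59.31 thousand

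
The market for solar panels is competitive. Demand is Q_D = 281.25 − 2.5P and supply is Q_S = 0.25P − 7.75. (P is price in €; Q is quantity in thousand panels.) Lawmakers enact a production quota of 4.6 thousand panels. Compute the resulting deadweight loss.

In inverse form: demand P = 112.5 − 0.4Q, supply P = 31 + 4Q.
Competitive equilibrium: 112.5 − 0.4Q = 31 + 4Q → Q* = 18.5227, P* = 105.0909.
At Q = 4.6: demand price = 112.5 − 0.4·4.6 = 110.66; supply price = 31 + 4·4.6 = 49.4.
ΔQ = 18.5227 − 4.6 = 13.9227; wedge = 110.66 − 49.4 = 61.26.
Welfare loss = ½ × 13.9227 × 61.26 = €426.45 thousand.

€426.45 thousand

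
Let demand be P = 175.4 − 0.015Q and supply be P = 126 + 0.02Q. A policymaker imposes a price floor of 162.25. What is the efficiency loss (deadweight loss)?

5004.48

Competitive equilibrium: 175.4 − 0.015Q = 126 + 0.02Q → Q* = 1411.42857, P* = 154.22857.
At the floor P = 162.25, quantity demanded = (175.4 − 162.25)/0.015 = 876.66667.
Sellers' marginal cost at Q' = 876.66667: 126 + 0.02·876.66667 = 143.53333.
ΔQ = 1411.42857 − 876.66667 = 534.7619; wedge = 162.25 − 143.53333 = 18.71667.
DWL = ½ × 534.7619 × 18.71667 = 5004.48.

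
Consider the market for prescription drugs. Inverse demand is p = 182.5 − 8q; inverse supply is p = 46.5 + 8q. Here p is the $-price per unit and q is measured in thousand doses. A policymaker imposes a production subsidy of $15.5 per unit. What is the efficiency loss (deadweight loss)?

Competitive equilibrium: 182.5 − 8q = 46.5 + 8q → q* = 8.5, p* = 114.5.
The subsidy lowers effective supply by 15.5: p = 31 + 8q.
New quantity: 182.5 − 8q = 31 + 8q → q' = 9.4688.
Overproduction Δq = 9.4688 − 8.5 = 0.9688; wedge = subsidy = 15.5.
Deadweight loss = ½ × 0.9688 × 15.5 = $7.51 thousand.

$7.51 thousand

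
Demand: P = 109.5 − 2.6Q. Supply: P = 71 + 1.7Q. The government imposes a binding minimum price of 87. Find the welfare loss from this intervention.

0.19

Competitive equilibrium: 109.5 − 2.6Q = 71 + 1.7Q → Q* = 8.9535, P* = 86.2209.
At the floor P = 87, quantity demanded = (109.5 − 87)/2.6 = 8.6538.
Sellers' marginal cost at Q' = 8.6538: 71 + 1.7·8.6538 = 85.7115.
ΔQ = 8.9535 − 8.6538 = 0.2997; wedge = 87 − 85.7115 = 1.2885.
The triangle = ½ × 0.2997 × 1.2885 = 0.19.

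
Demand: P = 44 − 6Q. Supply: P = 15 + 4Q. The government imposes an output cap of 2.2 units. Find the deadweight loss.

2.45

Competitive equilibrium: 44 − 6Q = 15 + 4Q → Q* = 2.9, P* = 26.6.
At Q = 2.2: demand price = 44 − 6·2.2 = 30.8; supply price = 15 + 4·2.2 = 23.8.
ΔQ = 2.9 − 2.2 = 0.7; wedge = 30.8 − 23.8 = 7.
Deadweight loss = ½ × 0.7 × 7 = 2.45.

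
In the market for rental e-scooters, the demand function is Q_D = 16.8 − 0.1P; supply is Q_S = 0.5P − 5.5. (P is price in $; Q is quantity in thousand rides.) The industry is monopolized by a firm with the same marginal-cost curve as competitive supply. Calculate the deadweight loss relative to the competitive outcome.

$212.20 thousand

In inverse form: demand P = 168 − 10Q, supply P = 11 + 2Q.
Competitive equilibrium: 168 − 10Q = 11 + 2Q → Q* = 13.08333, P* = 37.16667.
Marginal revenue: MR = 168 − 20Q. Set MR = MC: 168 − 20Q = 11 + 2Q → Q_m = 7.13636.
Price P_m = 168 − 10·7.13636 = 96.6364; MC(Q_m) = 11 + 2·7.13636 = 25.27272.
Competitive Q* = 13.08333, so ΔQ = 5.94697; wedge = 96.6364 − 25.27272 = 71.36368.
Welfare loss = ½ × 5.94697 × 71.36368 = $212.20 thousand.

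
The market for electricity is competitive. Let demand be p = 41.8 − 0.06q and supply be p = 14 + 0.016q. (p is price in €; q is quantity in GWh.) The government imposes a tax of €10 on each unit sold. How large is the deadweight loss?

€657.89

Competitive equilibrium: 41.8 − 0.06q = 14 + 0.016q → q* = 365.78947, p* = 19.85263.
With the tax, the buyer price exceeds the seller price by 10: (41.8 − 0.06q) − (14 + 0.016q) = 10 → q' = 234.21053.
Δq = 365.78947 − 234.21053 = 131.57894; the wedge equals the tax, 10.
Welfare loss = ½ × 131.57894 × 10 = €657.89.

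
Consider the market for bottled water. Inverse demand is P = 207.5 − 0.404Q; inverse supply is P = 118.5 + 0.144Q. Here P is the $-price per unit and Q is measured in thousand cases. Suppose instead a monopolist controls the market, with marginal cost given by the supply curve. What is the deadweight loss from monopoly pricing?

Competitive equilibrium: 207.5 − 0.404Q = 118.5 + 0.144Q → Q* = 162.4088, P* = 141.8869.
Marginal revenue: MR = 207.5 − 0.808Q. Set MR = MC: 207.5 − 0.808Q = 118.5 + 0.144Q → Q_m = 93.4874.
Price P_m = 207.5 − 0.404·93.4874 = 169.7311; MC(Q_m) = 118.5 + 0.144·93.4874 = 131.9622.
Competitive Q* = 162.4088, so ΔQ = 68.9214; wedge = 169.7311 − 131.9622 = 37.7689.
Deadweight loss = ½ × 68.9214 × 37.7689 = $1301.54 thousand.

$1301.54 thousand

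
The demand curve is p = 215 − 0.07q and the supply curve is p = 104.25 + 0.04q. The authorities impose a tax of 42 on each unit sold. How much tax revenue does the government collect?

Competitive equilibrium: 215 − 0.07q = 104.25 + 0.04q → q* = 1006.8182, p* = 144.5227.
With the tax, the buyer price exceeds the seller price by 42: (215 − 0.07q) − (104.25 + 0.04q) = 42 → q' = 625.
Tax revenue = 42 × 625 = 26250.

26250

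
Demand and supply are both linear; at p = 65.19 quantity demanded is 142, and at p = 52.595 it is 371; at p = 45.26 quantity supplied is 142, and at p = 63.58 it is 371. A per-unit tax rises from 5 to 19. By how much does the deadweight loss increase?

Demand slope = (52.595 − 65.19)/(371 − 142) = −0.055, so p = 73 − 0.055q.
Supply slope = (63.58 − 45.26)/(371 − 142) = 0.08, so p = 33.9 + 0.08q.
Competitive equilibrium: 73 − 0.055q = 33.9 + 0.08q → q* = 289.6296, p* = 57.0704.
For a per-unit tax t: Δq = t/0.135, so DWL = ½·t·(t/0.135) = t²/0.27.
At t = 5: DWL = 92.593. At t = 19: DWL = 1337.037.
Increase = 1337.037 − 92.593 = 1244.44.

1244.44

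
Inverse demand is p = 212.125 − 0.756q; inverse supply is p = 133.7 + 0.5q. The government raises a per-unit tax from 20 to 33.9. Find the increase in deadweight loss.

298.25

Competitive equilibrium: 212.125 − 0.756q = 133.7 + 0.5q → q* = 62.4403, p* = 164.9201.
For a per-unit tax t: Δq = t/1.256, so DWL = ½·t·(t/1.256) = t²/2.512.
At t = 20: DWL = 159.236. At t = 33.9: DWL = 457.488.
Increase = 457.488 − 159.236 = 298.25.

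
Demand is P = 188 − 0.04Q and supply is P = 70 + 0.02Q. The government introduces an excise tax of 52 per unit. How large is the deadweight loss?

22533.33

Competitive equilibrium: 188 − 0.04Q = 70 + 0.02Q → Q* = 1966.6667, P* = 109.3333.
With the tax, the buyer price exceeds the seller price by 52: (188 − 0.04Q) − (70 + 0.02Q) = 52 → Q' = 1100.
ΔQ = 1966.6667 − 1100 = 866.6667; the wedge equals the tax, 52.
DWL = ½ × 866.6667 × 52 = 22533.33.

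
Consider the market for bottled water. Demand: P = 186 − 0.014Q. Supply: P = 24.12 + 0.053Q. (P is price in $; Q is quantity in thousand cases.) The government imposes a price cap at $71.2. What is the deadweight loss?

$78196.58 thousand

Competitive equilibrium: 186 − 0.014Q = 24.12 + 0.053Q → Q* = 2416.1194, P* = 152.17433.
At the ceiling P = 71.2, quantity supplied = (71.2 − 24.12)/0.053 = 888.30189.
Willingness to pay at Q' = 888.30189: 186 − 0.014·888.30189 = 173.56377.
ΔQ = 2416.1194 − 888.30189 = 1527.81751; wedge = 173.56377 − 71.2 = 102.36377.
Welfare loss = ½ × 1527.81751 × 102.36377 = $78196.58 thousand.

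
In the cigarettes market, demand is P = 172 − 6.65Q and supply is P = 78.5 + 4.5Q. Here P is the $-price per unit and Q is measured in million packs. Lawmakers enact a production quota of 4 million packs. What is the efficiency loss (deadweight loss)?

$107.23 million

Competitive equilibrium: 172 − 6.65Q = 78.5 + 4.5Q → Q* = 8.3857, P* = 116.2354.
At Q = 4: demand price = 172 − 6.65·4 = 145.4; supply price = 78.5 + 4.5·4 = 96.5.
ΔQ = 8.3857 − 4 = 4.3857; wedge = 145.4 − 96.5 = 48.9.
Welfare loss = ½ × 4.3857 × 48.9 = $107.23 million.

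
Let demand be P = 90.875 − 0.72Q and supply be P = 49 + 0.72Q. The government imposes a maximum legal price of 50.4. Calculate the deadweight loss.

530.16

Competitive equilibrium: 90.875 − 0.72Q = 49 + 0.72Q → Q* = 29.0799, P* = 69.9375.
At the ceiling P = 50.4, quantity supplied = (50.4 − 49)/0.72 = 1.9444.
Willingness to pay at Q' = 1.9444: 90.875 − 0.72·1.9444 = 89.475.
ΔQ = 29.0799 − 1.9444 = 27.1355; wedge = 89.475 − 50.4 = 39.075.
DWL = ½ × 27.1355 × 39.075 = 530.16.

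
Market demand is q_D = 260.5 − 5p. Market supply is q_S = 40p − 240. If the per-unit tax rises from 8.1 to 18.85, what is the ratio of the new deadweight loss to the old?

In inverse form: demand p = 52.1 − 0.2q, supply p = 6 + 0.025q.
Competitive equilibrium: 52.1 − 0.2q = 6 + 0.025q → q* = 204.8889, p* = 11.1222.
For a per-unit tax t: Δq = t/0.225, so DWL = ½·t·(t/0.225) = t²/0.45.
At t = 8.1: DWL = 145.8. At t = 18.85: DWL = 789.606.
Ratio = (18.85/8.1)² = 5.416.

5.416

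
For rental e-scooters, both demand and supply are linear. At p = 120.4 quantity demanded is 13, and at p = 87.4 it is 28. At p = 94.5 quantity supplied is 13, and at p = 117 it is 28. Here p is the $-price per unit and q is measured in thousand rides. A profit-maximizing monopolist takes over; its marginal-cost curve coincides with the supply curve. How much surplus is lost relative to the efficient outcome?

Demand slope = (87.4 − 120.4)/(28 − 13) = −2.2, so p = 149 − 2.2q.
Supply slope = (117 − 94.5)/(28 − 13) = 1.5, so p = 75 + 1.5q.
Competitive equilibrium: 149 − 2.2q = 75 + 1.5q → q* = 20, p* = 105.
Marginal revenue: MR = 149 − 4.4q. Set MR = MC: 149 − 4.4q = 75 + 1.5q → q_m = 12.5424.
Price p_m = 149 − 2.2·12.5424 = 121.4067; MC(q_m) = 75 + 1.5·12.5424 = 93.8136.
Competitive q* = 20, so Δq = 7.4576; wedge = 121.4067 − 93.8136 = 27.5931.
Deadweight loss = ½ × 7.4576 × 27.5931 = $102.89 thousand.

$102.89 thousand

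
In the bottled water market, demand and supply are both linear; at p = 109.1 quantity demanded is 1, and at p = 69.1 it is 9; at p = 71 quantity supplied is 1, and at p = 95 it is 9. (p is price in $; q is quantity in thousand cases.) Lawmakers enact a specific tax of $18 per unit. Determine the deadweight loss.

Demand slope = (69.1 − 109.1)/(9 − 1) = −5, so p = 114.1 − 5q.
Supply slope = (95 − 71)/(9 − 1) = 3, so p = 68 + 3q.
Competitive equilibrium: 114.1 − 5q = 68 + 3q → q* = 5.7625, p* = 85.2875.
With the tax, the buyer price exceeds the seller price by 18: (114.1 − 5q) − (68 + 3q) = 18 → q' = 3.5125.
Δq = 5.7625 − 3.5125 = 2.25; the wedge equals the tax, 18.
DWL = ½ × 2.25 × 18 = $20.25 thousand.

$20.25 thousand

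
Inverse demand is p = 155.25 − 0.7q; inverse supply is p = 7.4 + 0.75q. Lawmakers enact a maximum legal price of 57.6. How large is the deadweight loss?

889.76

Competitive equilibrium: 155.25 − 0.7q = 7.4 + 0.75q → q* = 101.9655, p* = 83.8741.
At the ceiling p = 57.6, quantity supplied = (57.6 − 7.4)/0.75 = 66.9333.
Willingness to pay at q' = 66.9333: 155.25 − 0.7·66.9333 = 108.3967.
Δq = 101.9655 − 66.9333 = 35.0322; wedge = 108.3967 − 57.6 = 50.7967.
DWL = ½ × 35.0322 × 50.7967 = 889.76.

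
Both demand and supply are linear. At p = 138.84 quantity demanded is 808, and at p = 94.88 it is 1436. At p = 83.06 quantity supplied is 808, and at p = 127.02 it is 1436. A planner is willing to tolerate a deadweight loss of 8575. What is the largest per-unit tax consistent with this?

Demand slope = (94.88 − 138.84)/(1436 − 808) = −0.07, so p = 195.4 − 0.07q.
Supply slope = (127.02 − 83.06)/(1436 − 808) = 0.07, so p = 26.5 + 0.07q.
Competitive equilibrium: 195.4 − 0.07q = 26.5 + 0.07q → q* = 1206.4286, p* = 110.95.
A tax t gives Δq = t/0.14 and wedge t, so DWL = t²/0.28.
t²/0.28 = 8575 → t² = 2401 → t = 49.

49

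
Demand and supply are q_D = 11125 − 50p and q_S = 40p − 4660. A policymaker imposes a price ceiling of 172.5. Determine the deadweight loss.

300.44

In inverse form: demand p = 222.5 − 0.02q, supply p = 116.5 + 0.025q.
Competitive equilibrium: 222.5 − 0.02q = 116.5 + 0.025q → q* = 2355.5556, p* = 175.3889.
At the ceiling p = 172.5, quantity supplied = (172.5 − 116.5)/0.025 = 2240.
Willingness to pay at q' = 2240: 222.5 − 0.02·2240 = 177.7.
Δq = 2355.5556 − 2240 = 115.5556; wedge = 177.7 − 172.5 = 5.2.
The triangle = ½ × 115.5556 × 5.2 = 300.44.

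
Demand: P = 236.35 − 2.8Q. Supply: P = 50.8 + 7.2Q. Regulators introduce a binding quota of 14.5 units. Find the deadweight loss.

Competitive equilibrium: 236.35 − 2.8Q = 50.8 + 7.2Q → Q* = 18.555, P* = 184.396.
At Q = 14.5: demand price = 236.35 − 2.8·14.5 = 195.75; supply price = 50.8 + 7.2·14.5 = 155.2.
ΔQ = 18.555 − 14.5 = 4.055; wedge = 195.75 − 155.2 = 40.55.
Welfare loss = ½ × 4.055 × 40.55 = 82.22.

82.22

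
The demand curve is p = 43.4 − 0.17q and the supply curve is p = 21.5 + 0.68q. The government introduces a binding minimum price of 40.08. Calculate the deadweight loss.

Competitive equilibrium: 43.4 − 0.17q = 21.5 + 0.68q → q* = 25.7647, p* = 39.02.
At the floor p = 40.08, quantity demanded = (43.4 − 40.08)/0.17 = 19.5294.
Sellers' marginal cost at q' = 19.5294: 21.5 + 0.68·19.5294 = 34.78.
Δq = 25.7647 − 19.5294 = 6.2353; wedge = 40.08 − 34.78 = 5.3.
DWL = ½ × 6.2353 × 5.3 = 16.52.

16.52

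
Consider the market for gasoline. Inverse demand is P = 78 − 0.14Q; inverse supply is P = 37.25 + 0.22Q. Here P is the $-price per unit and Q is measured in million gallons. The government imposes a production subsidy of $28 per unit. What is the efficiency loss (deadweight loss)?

$1088.89 million

Competitive equilibrium: 78 − 0.14Q = 37.25 + 0.22Q → Q* = 113.1944, P* = 62.1528.
The subsidy lowers effective supply by 28: P = 9.25 + 0.22Q.
New quantity: 78 − 0.14Q = 9.25 + 0.22Q → Q' = 190.9722.
Overproduction ΔQ = 190.9722 − 113.1944 = 77.7778; wedge = subsidy = 28.
Welfare loss = ½ × 77.7778 × 28 = $1088.89 million.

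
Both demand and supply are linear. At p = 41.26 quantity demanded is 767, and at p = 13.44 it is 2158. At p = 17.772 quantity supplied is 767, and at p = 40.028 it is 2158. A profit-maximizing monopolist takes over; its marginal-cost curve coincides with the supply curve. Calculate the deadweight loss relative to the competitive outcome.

Demand slope = (13.44 − 41.26)/(2158 − 767) = −0.02, so p = 56.6 − 0.02q.
Supply slope = (40.028 − 17.772)/(2158 − 767) = 0.016, so p = 5.5 + 0.016q.
Competitive equilibrium: 56.6 − 0.02q = 5.5 + 0.016q → q* = 1419.4444, p* = 28.2111.
Marginal revenue: MR = 56.6 − 0.04q. Set MR = MC: 56.6 − 0.04q = 5.5 + 0.016q → q_m = 912.5.
Price p_m = 56.6 − 0.02·912.5 = 38.35; MC(q_m) = 5.5 + 0.016·912.5 = 20.1.
Competitive q* = 1419.4444, so Δq = 506.9444; wedge = 38.35 − 20.1 = 18.25.
DWL = ½ × 506.9444 × 18.25 = 4625.87.

4625.87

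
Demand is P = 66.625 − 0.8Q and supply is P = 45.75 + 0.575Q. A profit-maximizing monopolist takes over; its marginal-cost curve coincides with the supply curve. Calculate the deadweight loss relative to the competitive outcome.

21.44

Competitive equilibrium: 66.625 − 0.8Q = 45.75 + 0.575Q → Q* = 15.1818, P* = 54.4795.
Marginal revenue: MR = 66.625 − 1.6Q. Set MR = MC: 66.625 − 1.6Q = 45.75 + 0.575Q → Q_m = 9.5977.
Price P_m = 66.625 − 0.8·9.5977 = 58.9468; MC(Q_m) = 45.75 + 0.575·9.5977 = 51.2687.
Competitive Q* = 15.1818, so ΔQ = 5.5841; wedge = 58.9468 − 51.2687 = 7.6781.
Welfare loss = ½ × 5.5841 × 7.6781 = 21.44.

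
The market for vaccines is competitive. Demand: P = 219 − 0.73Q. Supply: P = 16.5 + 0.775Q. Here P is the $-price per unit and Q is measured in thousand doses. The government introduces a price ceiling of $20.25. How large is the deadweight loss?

Competitive equilibrium: 219 − 0.73Q = 16.5 + 0.775Q → Q* = 134.5515, P* = 120.7774.
At the ceiling P = 20.25, quantity supplied = (20.25 − 16.5)/0.775 = 4.8387.
Willingness to pay at Q' = 4.8387: 219 − 0.73·4.8387 = 215.4677.
ΔQ = 134.5515 − 4.8387 = 129.7128; wedge = 215.4677 − 20.25 = 195.2177.
Deadweight loss = ½ × 129.7128 × 195.2177 = $12661.12 thousand.

$12661.12 thousand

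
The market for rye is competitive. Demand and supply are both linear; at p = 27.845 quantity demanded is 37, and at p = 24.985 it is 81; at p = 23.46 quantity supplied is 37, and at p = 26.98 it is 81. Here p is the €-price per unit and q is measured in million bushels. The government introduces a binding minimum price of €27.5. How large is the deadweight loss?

€45.07 million

Demand slope = (24.985 − 27.845)/(81 − 37) = −0.065, so p = 30.25 − 0.065q.
Supply slope = (26.98 − 23.46)/(81 − 37) = 0.08, so p = 20.5 + 0.08q.
Competitive equilibrium: 30.25 − 0.065q = 20.5 + 0.08q → q* = 67.2414, p* = 25.8793.
At the floor p = 27.5, quantity demanded = (30.25 − 27.5)/0.065 = 42.3077.
Sellers' marginal cost at q' = 42.3077: 20.5 + 0.08·42.3077 = 23.8846.
Δq = 67.2414 − 42.3077 = 24.9337; wedge = 27.5 − 23.8846 = 3.6154.
Deadweight loss = ½ × 24.9337 × 3.6154 = €45.07 million.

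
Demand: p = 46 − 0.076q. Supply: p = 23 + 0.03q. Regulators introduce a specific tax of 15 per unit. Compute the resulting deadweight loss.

1061.32

Competitive equilibrium: 46 − 0.076q = 23 + 0.03q → q* = 216.9811, p* = 29.5094.
With the tax, the buyer price exceeds the seller price by 15: (46 − 0.076q) − (23 + 0.03q) = 15 → q' = 75.4717.
Δq = 216.9811 − 75.4717 = 141.5094; the wedge equals the tax, 15.
Welfare loss = ½ × 141.5094 × 15 = 1061.32.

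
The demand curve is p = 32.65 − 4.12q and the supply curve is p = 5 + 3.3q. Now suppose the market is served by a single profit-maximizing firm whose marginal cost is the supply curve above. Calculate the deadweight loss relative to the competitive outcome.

Competitive equilibrium: 32.65 − 4.12q = 5 + 3.3q → q* = 3.7264, p* = 17.2972.
Marginal revenue: MR = 32.65 − 8.24q. Set MR = MC: 32.65 − 8.24q = 5 + 3.3q → q_m = 2.396.
Price p_m = 32.65 − 4.12·2.396 = 22.7785; MC(q_m) = 5 + 3.3·2.396 = 12.9068.
Competitive q* = 3.7264, so Δq = 1.3304; wedge = 22.7785 − 12.9068 = 9.8717.
Welfare loss = ½ × 1.3304 × 9.8717 = 6.57.

6.57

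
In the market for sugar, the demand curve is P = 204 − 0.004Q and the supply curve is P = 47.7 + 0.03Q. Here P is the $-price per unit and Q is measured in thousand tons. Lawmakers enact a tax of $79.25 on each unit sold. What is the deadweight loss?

$92361.21 thousand

Competitive equilibrium: 204 − 0.004Q = 47.7 + 0.03Q → Q* = 4597.0588, P* = 185.6118.
With the tax, the buyer price exceeds the seller price by 79.25: (204 − 0.004Q) − (47.7 + 0.03Q) = 79.25 → Q' = 2266.1765.
ΔQ = 4597.0588 − 2266.1765 = 2330.8823; the wedge equals the tax, 79.25.
The triangle = ½ × 2330.8823 × 79.25 = $92361.21 thousand.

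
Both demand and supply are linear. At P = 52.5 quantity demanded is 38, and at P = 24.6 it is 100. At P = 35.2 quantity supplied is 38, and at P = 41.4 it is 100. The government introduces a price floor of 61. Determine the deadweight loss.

Demand slope = (24.6 − 52.5)/(100 − 38) = −0.45, so P = 69.6 − 0.45Q.
Supply slope = (41.4 − 35.2)/(100 − 38) = 0.1, so P = 31.4 + 0.1Q.
Competitive equilibrium: 69.6 − 0.45Q = 31.4 + 0.1Q → Q* = 69.4545, P* = 38.3455.
At the floor P = 61, quantity demanded = (69.6 − 61)/0.45 = 19.1111.
Sellers' marginal cost at Q' = 19.1111: 31.4 + 0.1·19.1111 = 33.3111.
ΔQ = 69.4545 − 19.1111 = 50.3434; wedge = 61 − 33.3111 = 27.6889.
Welfare loss = ½ × 50.3434 × 27.6889 = 696.98.

696.98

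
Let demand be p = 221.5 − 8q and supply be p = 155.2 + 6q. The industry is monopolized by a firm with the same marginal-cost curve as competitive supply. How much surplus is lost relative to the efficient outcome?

20.76

Competitive equilibrium: 221.5 − 8q = 155.2 + 6q → q* = 4.7357, p* = 183.6143.
Marginal revenue: MR = 221.5 − 16q. Set MR = MC: 221.5 − 16q = 155.2 + 6q → q_m = 3.0136.
Price p_m = 221.5 − 8·3.0136 = 197.3912; MC(q_m) = 155.2 + 6·3.0136 = 173.2816.
Competitive q* = 4.7357, so Δq = 1.7221; wedge = 197.3912 − 173.2816 = 24.1096.
Welfare loss = ½ × 1.7221 × 24.1096 = 20.76.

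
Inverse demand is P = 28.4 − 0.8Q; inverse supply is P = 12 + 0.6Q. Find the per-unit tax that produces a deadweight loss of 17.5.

7

Competitive equilibrium: 28.4 − 0.8Q = 12 + 0.6Q → Q* = 11.7143, P* = 19.0286.
A tax t gives ΔQ = t/1.4 and wedge t, so DWL = t²/2.8.
t²/2.8 = 17.5 → t² = 49 → t = 7.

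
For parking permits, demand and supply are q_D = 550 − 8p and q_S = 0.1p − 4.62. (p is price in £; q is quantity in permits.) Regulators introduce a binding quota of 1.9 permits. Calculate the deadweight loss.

£0.54

In inverse form: demand p = 68.75 − 0.125q, supply p = 46.2 + 10q.
Competitive equilibrium: 68.75 − 0.125q = 46.2 + 10q → q* = 2.2272, p* = 68.4716.
At q = 1.9: demand price = 68.75 − 0.125·1.9 = 68.5125; supply price = 46.2 + 10·1.9 = 65.2.
Δq = 2.2272 − 1.9 = 0.3272; wedge = 68.5125 − 65.2 = 3.3125.
Deadweight loss = ½ × 0.3272 × 3.3125 = £0.54.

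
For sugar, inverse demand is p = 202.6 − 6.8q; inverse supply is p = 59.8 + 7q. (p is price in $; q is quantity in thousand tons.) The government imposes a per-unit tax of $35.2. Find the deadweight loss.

Competitive equilibrium: 202.6 − 6.8q = 59.8 + 7q → q* = 10.3478, p* = 132.2348.
With the tax, the buyer price exceeds the seller price by 35.2: (202.6 − 6.8q) − (59.8 + 7q) = 35.2 → q' = 7.7971.
Δq = 10.3478 − 7.7971 = 2.5507; the wedge equals the tax, 35.2.
Welfare loss = ½ × 2.5507 × 35.2 = $44.89 thousand.

$44.89 thousand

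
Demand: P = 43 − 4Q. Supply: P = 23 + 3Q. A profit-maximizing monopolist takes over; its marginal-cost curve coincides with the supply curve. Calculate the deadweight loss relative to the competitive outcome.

3.78

Competitive equilibrium: 43 − 4Q = 23 + 3Q → Q* = 2.8571, P* = 31.5714.
Marginal revenue: MR = 43 − 8Q. Set MR = MC: 43 − 8Q = 23 + 3Q → Q_m = 1.8182.
Price P_m = 43 − 4·1.8182 = 35.7272; MC(Q_m) = 23 + 3·1.8182 = 28.4546.
Competitive Q* = 2.8571, so ΔQ = 1.0389; wedge = 35.7272 − 28.4546 = 7.2726.
The triangle = ½ × 1.0389 × 7.2726 = 3.78.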